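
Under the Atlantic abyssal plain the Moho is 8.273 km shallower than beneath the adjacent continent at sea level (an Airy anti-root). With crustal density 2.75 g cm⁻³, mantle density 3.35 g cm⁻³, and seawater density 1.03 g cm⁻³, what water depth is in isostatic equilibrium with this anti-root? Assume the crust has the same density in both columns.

Replacing a thickness d of crust by seawater at the top must be balanced by replacing crust with mantle at the base: d (ρ_c − ρ_w) = a (ρ_m − ρ_c).
d = a (ρ_m − ρ_c)/(ρ_c − ρ_w) = 8.273 km × 0.6/1.72 = 2.89 km.

2.89 km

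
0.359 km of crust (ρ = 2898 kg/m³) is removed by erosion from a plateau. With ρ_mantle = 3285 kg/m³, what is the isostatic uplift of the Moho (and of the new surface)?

Unloading: uplift u = e ρ_c/ρ_m = 0.359 km × 2898/3285 = 0.317 km.

0.317 km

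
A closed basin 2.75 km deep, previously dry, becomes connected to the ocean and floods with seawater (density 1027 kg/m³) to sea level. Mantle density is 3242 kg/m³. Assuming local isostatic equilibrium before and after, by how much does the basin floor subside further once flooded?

1.28 km

After flooding the water column is d + s deep. Its weight must equal the weight of mantle displaced by the extra subsidence s: (d + s) ρ_w = s ρ_m.
s = d ρ_w / (ρ_m − ρ_w) = 2.75 km × 1027/(3242 − 1027) = 1.28 km.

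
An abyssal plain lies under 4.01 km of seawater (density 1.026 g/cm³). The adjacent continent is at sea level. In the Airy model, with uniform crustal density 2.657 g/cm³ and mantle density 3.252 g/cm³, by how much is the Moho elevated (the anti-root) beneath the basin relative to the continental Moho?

Isostatic balance requires: replacing crust with seawater at the top is compensated by replacing crust with mantle at the base: d (ρ_c − ρ_w) = a (ρ_m − ρ_c).
a = d (ρ_c − ρ_w)/(ρ_m − ρ_c) = 4.01 km × 1.631/0.595 = 11 km.

11 km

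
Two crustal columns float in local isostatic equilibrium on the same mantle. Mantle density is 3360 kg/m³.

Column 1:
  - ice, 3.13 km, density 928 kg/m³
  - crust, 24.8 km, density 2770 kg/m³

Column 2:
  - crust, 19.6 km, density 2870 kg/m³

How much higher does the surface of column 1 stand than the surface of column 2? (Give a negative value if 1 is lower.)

For any compensation level in the mantle, the mantle terms cancel and isostasy reduces to e = (Σt_1 − Σt_2) − (Σ(ρt)_1 − Σ(ρt)_2) / ρ_m.
Σt_1 = 27.93 km; Σt_2 = 19.6 km; Σ(ρt)_1 = 71600.64; Σ(ρt)_2 = 56252 (in km·kg/m³).
e = (27.93 − 19.6) − (71600.64 − 56252) / 3360 = 3.76 km.

3.76 km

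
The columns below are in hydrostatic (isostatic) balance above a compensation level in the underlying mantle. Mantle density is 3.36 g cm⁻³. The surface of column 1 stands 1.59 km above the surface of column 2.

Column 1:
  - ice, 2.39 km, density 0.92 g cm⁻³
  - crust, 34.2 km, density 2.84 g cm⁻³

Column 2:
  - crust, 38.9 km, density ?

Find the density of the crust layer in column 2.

Take the compensation level at the base of the deeper column (depth z_c below the surface of column 1) and equate Σ ρ_i t_i down to z_c; mantle fills any gap and the z_c terms cancel.
Column 1: 2.39×0.92 + 34.2×2.84 + (z_c − 36.59)×3.36
Column 2: 1.59×0 + 38.9×ρ + (z_c − 1.59 − 38.9)×3.36
The z_c×3.36 term appears on both sides and cancels. Collect the known terms of each column as K = Σ(ρt)_known − 3.36 × (depth of known layers): K_1 = 99.3268 − 3.36×36.59 = −23.6156; K_2 = 0 − 3.36×(1.59 + 38.9) = −136.0464.
Balance: K_1 = K_2 + 38.9×ρ, so ρ = (K_1 − K_2)/38.9 = 112.431/38.9 = 2.89 g cm⁻³.

2.89 g cm⁻³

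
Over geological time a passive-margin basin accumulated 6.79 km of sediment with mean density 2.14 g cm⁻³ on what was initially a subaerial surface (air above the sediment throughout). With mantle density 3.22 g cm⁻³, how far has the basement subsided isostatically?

Subaerial load: s = t ρ_sed / ρ_m = 6.79 km × 2.14/3.22 = 4.51 km.

4.51 km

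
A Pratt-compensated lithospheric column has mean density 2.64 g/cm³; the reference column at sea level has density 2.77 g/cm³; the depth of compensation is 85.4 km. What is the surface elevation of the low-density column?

4.21 km

ρ_ref D = ρ (D + h) → h = D (ρ_ref − ρ)/ρ.
h = 85.4 km × (2.77 − 2.64)/2.64 = 4.21 km.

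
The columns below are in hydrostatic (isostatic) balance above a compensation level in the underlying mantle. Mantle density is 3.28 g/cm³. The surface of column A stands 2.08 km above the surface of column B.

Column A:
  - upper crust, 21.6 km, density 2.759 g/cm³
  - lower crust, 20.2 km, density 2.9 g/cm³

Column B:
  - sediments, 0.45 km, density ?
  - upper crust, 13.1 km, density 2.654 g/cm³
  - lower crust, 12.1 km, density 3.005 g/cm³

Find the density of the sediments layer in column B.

1.99 g/cm³

Take the compensation level at the base of the deeper column (depth z_c below the surface of column A) and equate Σ ρ_i t_i down to z_c; mantle fills any gap and the z_c terms cancel.
Column A: 21.6×2.759 + 20.2×2.9 + (z_c − 41.8)×3.28
Column B: 2.08×0 + 0.45×ρ + 13.1×2.654 + 12.1×3.005 + (z_c − 2.08 − 25.65)×3.28
The z_c×3.28 term appears on both sides and cancels. Collect the known terms of each column as K = Σ(ρt)_known − 3.28 × (depth of known layers): K_A = 118.1744 − 3.28×41.8 = −18.9296; K_B = 71.1279 − 3.28×(2.08 + 25.65) = −19.8265.
Balance: K_A = K_B + 0.45×ρ, so ρ = (K_A − K_B)/0.45 = 0.8969/0.45 = 1.99 g/cm³.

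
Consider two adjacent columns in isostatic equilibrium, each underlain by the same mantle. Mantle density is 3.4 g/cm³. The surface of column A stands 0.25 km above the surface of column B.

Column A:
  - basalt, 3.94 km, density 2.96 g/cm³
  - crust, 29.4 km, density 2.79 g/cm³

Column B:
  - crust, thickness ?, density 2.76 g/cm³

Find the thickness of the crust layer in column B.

29.4 km

Take the compensation level at the base of the deeper column (depth z_c below the surface of column A) and equate Σ ρ_i t_i down to z_c; mantle fills any gap and the z_c terms cancel.
Column A: 3.94×2.96 + 29.4×2.79 + (z_c − 33.34)×3.4
Column B: 0.25×0 + x×2.76 + (z_c − 0.25 − 0 − x)×3.4
The z_c×3.4 term appears on both sides and cancels. Collect the known terms of each column as K = Σ(ρt)_known − 3.4 × (depth of known layers): K_A = 93.6884 − 3.4×33.34 = −19.6676; K_B = 0 − 3.4×(0.25 + 0) = −0.85.
Balance: K_A = K_B − x×(3.4 − 2.76), so x = (K_B − K_A)/(3.4 − 2.76) = 18.8176/0.64 = 29.4 km.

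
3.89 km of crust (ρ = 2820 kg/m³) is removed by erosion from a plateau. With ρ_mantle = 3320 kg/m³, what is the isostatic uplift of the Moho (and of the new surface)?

Unloading: uplift u = e ρ_c/ρ_m = 3.89 km × 2820/3320 = 3.3 km.

3.3 km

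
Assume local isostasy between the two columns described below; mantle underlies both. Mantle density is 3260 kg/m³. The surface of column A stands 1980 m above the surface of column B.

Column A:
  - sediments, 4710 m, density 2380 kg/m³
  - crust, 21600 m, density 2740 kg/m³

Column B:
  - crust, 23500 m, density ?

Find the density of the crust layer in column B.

Take the compensation level at the base of the deeper column (depth z_c below the surface of column A) and equate Σ ρ_i t_i down to z_c; mantle fills any gap and the z_c terms cancel.
Column A: 4710×2380 + 21600×2740 + (z_c − 26310)×3260
Column B: 1980×0 + 23500×ρ + (z_c − 1980 − 23500)×3260
The z_c×3260 term appears on both sides and cancels. Collect the known terms of each column as K = Σ(ρt)_known − 3260 × (depth of known layers): K_A = 70393800 − 3260×26310 = −15376800; K_B = 0 − 3260×(1980 + 23500) = −83064800.
Balance: K_A = K_B + 23500×ρ, so ρ = (K_A − K_B)/23500 = 67688000/23500 = 2880 kg/m³.

2880 kg/m³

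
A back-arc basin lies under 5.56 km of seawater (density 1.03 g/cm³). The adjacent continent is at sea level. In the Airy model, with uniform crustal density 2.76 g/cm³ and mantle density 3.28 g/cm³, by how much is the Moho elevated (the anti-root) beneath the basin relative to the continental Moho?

Balancing pressure at the compensation depth: replacing crust with seawater at the top is compensated by replacing crust with mantle at the base: d (ρ_c − ρ_w) = a (ρ_m − ρ_c).
a = d (ρ_c − ρ_w)/(ρ_m − ρ_c) = 5.56 km × 1.73/0.52 = 18.5 km.

18.5 km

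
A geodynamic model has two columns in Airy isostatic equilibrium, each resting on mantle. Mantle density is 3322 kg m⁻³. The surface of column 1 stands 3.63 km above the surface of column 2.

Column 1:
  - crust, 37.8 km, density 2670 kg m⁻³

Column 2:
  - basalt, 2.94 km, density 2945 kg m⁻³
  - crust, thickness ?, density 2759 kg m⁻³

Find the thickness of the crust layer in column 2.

20.4 km

Take the compensation level at the base of the deeper column (depth z_c below the surface of column 1) and equate Σ ρ_i t_i down to z_c; mantle fills any gap and the z_c terms cancel.
Column 1: 37.8×2670 + (z_c − 37.8)×3322
Column 2: 3.63×0 + 2.94×2945 + x×2759 + (z_c − 3.63 − 2.94 − x)×3322
The z_c×3322 term appears on both sides and cancels. Collect the known terms of each column as K = Σ(ρt)_known − 3322 × (depth of known layers): K_1 = 100926 − 3322×37.8 = −24645.6; K_2 = 8658.3 − 3322×(3.63 + 2.94) = −13167.24.
Balance: K_1 = K_2 − x×(3322 − 2759), so x = (K_2 − K_1)/(3322 − 2759) = 11478.4/563 = 20.4 km.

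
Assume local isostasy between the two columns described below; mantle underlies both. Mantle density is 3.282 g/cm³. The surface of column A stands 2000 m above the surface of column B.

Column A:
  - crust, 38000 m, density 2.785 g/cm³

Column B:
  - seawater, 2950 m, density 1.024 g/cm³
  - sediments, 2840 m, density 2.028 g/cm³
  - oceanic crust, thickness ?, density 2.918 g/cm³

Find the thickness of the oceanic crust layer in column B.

Take the compensation level at the base of the deeper column (depth z_c below the surface of column A) and equate Σ ρ_i t_i down to z_c; mantle fills any gap and the z_c terms cancel.
Column A: 38000×2.785 + (z_c − 38000)×3.282
Column B: 2000×0 + 2950×1.024 + 2840×2.028 + x×2.918 + (z_c − 2000 − 5790 − x)×3.282
The z_c×3.282 term appears on both sides and cancels. Collect the known terms of each column as K = Σ(ρt)_known − 3.282 × (depth of known layers): K_A = 105830 − 3.282×38000 = −18886; K_B = 8780.32 − 3.282×(2000 + 5790) = −16786.46.
Balance: K_A = K_B − x×(3.282 − 2.918), so x = (K_B − K_A)/(3.282 − 2.918) = 2099.54/0.364 = 5770 m.

5770 m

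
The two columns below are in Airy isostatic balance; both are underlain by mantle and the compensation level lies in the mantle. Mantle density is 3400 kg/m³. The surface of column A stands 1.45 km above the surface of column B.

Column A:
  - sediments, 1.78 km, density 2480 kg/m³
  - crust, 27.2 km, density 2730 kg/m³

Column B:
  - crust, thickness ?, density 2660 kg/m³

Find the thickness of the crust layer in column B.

20.2 km

Take the compensation level at the base of the deeper column (depth z_c below the surface of column A) and equate Σ ρ_i t_i down to z_c; mantle fills any gap and the z_c terms cancel.
Column A: 1.78×2480 + 27.2×2730 + (z_c − 28.98)×3400
Column B: 1.45×0 + x×2660 + (z_c − 1.45 − 0 − x)×3400
The z_c×3400 term appears on both sides and cancels. Collect the known terms of each column as K = Σ(ρt)_known − 3400 × (depth of known layers): K_A = 78670.4 − 3400×28.98 = −19861.6; K_B = 0 − 3400×(1.45 + 0) = −4930.
Balance: K_A = K_B − x×(3400 − 2660), so x = (K_B − K_A)/(3400 − 2660) = 14931.6/740 = 20.2 km.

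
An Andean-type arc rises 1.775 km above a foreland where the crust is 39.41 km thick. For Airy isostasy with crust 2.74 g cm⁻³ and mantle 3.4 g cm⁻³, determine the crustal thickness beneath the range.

Root depth r = h ρ_c / (ρ_m − ρ_c) = 1.775 km × 2.74 / 0.66 = 7.369 km.
Total thickness = T + h + r = 39.41 km + 1.775 km + 7.369 km = 48.6 km.

48.6 km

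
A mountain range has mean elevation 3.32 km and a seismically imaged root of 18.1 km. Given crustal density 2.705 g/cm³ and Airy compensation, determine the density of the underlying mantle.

Airy balance: ρ_c h = (ρ_m − ρ_c) r → ρ_m = ρ_c (1 + h/r).
ρ_m = 2.705 × (1 + 3.32 km/18.1 km) = 3.2 g/cm³.

3.2 g/cm³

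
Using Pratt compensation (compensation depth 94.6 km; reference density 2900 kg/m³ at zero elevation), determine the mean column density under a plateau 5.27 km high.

Pratt balance: ρ_ref D = ρ (D + h).
ρ = ρ_ref D/(D + h) = 2900 × 94.6 km/(94.6 km + 5.27 km) = 2750 kg/m³.

2750 kg/m³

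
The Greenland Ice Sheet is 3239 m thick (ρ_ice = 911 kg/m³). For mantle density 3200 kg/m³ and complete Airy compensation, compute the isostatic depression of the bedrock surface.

Equating mass per unit area of the two columns: the ice load ρ_ice t is balanced by mantle displaced below, ρ_m s.
s = t ρ_ice / ρ_m = 3239 m × 911/3200 = 922 m.

922 m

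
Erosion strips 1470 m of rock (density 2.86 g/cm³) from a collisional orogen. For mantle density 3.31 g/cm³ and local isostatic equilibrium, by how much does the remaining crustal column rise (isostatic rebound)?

1270 m

Unloading: uplift u = e ρ_c/ρ_m = 1470 m × 2.86/3.31 = 1270 m.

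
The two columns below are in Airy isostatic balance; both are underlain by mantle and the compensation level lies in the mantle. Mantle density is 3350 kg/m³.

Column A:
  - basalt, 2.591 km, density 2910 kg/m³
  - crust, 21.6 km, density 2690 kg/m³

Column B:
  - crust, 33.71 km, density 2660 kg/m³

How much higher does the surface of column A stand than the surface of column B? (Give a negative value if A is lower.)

−2.35 km

For any compensation level in the mantle, the mantle terms cancel and isostasy reduces to e = (Σt_A − Σt_B) − (Σ(ρt)_A − Σ(ρt)_B) / ρ_m.
Σt_A = 24.191 km; Σt_B = 33.71 km; Σ(ρt)_A = 65643.81; Σ(ρt)_B = 89668.6 (in km·kg/m³).
e = (24.191 − 33.71) − (65643.81 − 89668.6) / 3350 = −2.35 km.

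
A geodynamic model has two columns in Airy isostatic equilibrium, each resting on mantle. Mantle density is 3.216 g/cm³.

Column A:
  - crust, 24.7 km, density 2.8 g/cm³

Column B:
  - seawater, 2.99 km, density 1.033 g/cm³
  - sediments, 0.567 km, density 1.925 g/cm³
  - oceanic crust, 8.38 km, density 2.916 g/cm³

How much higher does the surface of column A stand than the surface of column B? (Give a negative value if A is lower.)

0.156 km

For any compensation level in the mantle, the mantle terms cancel and isostasy reduces to e = (Σt_A − Σt_B) − (Σ(ρt)_A − Σ(ρt)_B) / ρ_m.
Σt_A = 24.7 km; Σt_B = 11.937 km; Σ(ρt)_A = 69.16; Σ(ρt)_B = 28.616225 (in km·g/cm³).
e = (24.7 − 11.937) − (69.16 − 28.616225) / 3.216 = 0.156 km.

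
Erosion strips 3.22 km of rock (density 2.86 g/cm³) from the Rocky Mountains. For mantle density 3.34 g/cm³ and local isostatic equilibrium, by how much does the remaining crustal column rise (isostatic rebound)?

Unloading: uplift u = e ρ_c/ρ_m = 3.22 km × 2.86/3.34 = 2.76 km.

2.76 km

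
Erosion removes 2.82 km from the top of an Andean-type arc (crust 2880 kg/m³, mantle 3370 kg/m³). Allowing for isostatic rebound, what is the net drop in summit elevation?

0.41 km

Rebound u = e ρ_c/ρ_m = 2.82 km × 2880/3370 = 2.41 km.
Net surface drop = e − u = 2.82 km − 2.41 km = e (ρ_m − ρ_c)/ρ_m = 0.41 km.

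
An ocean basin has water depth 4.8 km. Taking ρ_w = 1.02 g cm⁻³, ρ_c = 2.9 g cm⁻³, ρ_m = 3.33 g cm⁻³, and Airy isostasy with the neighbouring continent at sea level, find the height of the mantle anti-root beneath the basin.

21 km

In Airy isostatic equilibrium: replacing crust with seawater at the top is compensated by replacing crust with mantle at the base: d (ρ_c − ρ_w) = a (ρ_m − ρ_c).
a = d (ρ_c − ρ_w)/(ρ_m − ρ_c) = 4.8 km × 1.88/0.43 = 21 km.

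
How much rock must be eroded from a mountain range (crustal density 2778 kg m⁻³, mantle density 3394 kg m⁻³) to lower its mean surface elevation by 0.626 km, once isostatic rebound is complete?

Net drop Δ = e − u = e − e ρ_c/ρ_m = e (ρ_m − ρ_c)/ρ_m.
e = Δ ρ_m/(ρ_m − ρ_c) = 0.626 km × 3394/616 = 3.45 km.

3.45 km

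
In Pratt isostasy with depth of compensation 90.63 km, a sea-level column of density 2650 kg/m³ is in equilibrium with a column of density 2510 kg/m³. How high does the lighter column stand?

5.06 km

ρ_ref D = ρ (D + h) → h = D (ρ_ref − ρ)/ρ.
h = 90.63 km × (2650 − 2510)/2510 = 5.06 km.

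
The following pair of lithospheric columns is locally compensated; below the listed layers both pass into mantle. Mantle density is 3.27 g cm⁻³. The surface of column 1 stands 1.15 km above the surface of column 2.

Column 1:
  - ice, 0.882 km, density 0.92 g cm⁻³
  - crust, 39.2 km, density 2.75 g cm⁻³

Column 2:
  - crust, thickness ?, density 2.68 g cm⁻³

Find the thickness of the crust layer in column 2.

31.7 km

Take the compensation level at the base of the deeper column (depth z_c below the surface of column 1) and equate Σ ρ_i t_i down to z_c; mantle fills any gap and the z_c terms cancel.
Column 1: 0.882×0.92 + 39.2×2.75 + (z_c − 40.082)×3.27
Column 2: 1.15×0 + x×2.68 + (z_c − 1.15 − 0 − x)×3.27
The z_c×3.27 term appears on both sides and cancels. Collect the known terms of each column as K = Σ(ρt)_known − 3.27 × (depth of known layers): K_1 = 108.61144 − 3.27×40.082 = −22.4567; K_2 = 0 − 3.27×(1.15 + 0) = −3.7605.
Balance: K_1 = K_2 − x×(3.27 − 2.68), so x = (K_2 − K_1)/(3.27 − 2.68) = 18.6962/0.59 = 31.7 km.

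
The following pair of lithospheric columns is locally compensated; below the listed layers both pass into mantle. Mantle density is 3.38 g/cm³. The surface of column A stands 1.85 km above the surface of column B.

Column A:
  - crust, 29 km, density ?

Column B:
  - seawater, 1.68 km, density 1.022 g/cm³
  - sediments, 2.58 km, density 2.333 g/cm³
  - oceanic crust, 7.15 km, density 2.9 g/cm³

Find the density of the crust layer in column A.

2.82 g/cm³

Take the compensation level at the base of the deeper column (depth z_c below the surface of column A) and equate Σ ρ_i t_i down to z_c; mantle fills any gap and the z_c terms cancel.
Column A: 29×ρ + (z_c − 29)×3.38
Column B: 1.85×0 + 1.68×1.022 + 2.58×2.333 + 7.15×2.9 + (z_c − 1.85 − 11.41)×3.38
The z_c×3.38 term appears on both sides and cancels. Collect the known terms of each column as K = Σ(ρt)_known − 3.38 × (depth of known layers): K_A = 0 − 3.38×29 = −98.02; K_B = 28.4711 − 3.38×(1.85 + 11.41) = −16.3477.
Balance: K_A + 29×ρ = K_B, so ρ = (K_B − K_A)/29 = 81.6723/29 = 2.82 g/cm³.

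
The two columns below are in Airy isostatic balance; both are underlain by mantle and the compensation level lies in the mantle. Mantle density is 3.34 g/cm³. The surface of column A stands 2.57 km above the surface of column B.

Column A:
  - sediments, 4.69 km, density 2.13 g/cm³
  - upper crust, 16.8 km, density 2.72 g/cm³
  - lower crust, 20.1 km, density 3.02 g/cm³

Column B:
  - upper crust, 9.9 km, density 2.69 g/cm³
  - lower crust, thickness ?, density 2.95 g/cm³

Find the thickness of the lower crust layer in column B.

19.2 km

Take the compensation level at the base of the deeper column (depth z_c below the surface of column A) and equate Σ ρ_i t_i down to z_c; mantle fills any gap and the z_c terms cancel.
Column A: 4.69×2.13 + 16.8×2.72 + 20.1×3.02 + (z_c − 41.59)×3.34
Column B: 2.57×0 + 9.9×2.69 + x×2.95 + (z_c − 2.57 − 9.9 − x)×3.34
The z_c×3.34 term appears on both sides and cancels. Collect the known terms of each column as K = Σ(ρt)_known − 3.34 × (depth of known layers): K_A = 116.3877 − 3.34×41.59 = −22.5229; K_B = 26.631 − 3.34×(2.57 + 9.9) = −15.0188.
Balance: K_A = K_B − x×(3.34 − 2.95), so x = (K_B − K_A)/(3.34 − 2.95) = 7.5041/0.39 = 19.2 km.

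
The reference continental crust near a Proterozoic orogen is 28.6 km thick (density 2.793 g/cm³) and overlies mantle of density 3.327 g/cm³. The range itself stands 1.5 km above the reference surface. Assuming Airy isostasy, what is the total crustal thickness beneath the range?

37.9 km

Root depth r = h ρ_c / (ρ_m − ρ_c) = 1.5 km × 2.793 / 0.534 = 7.846 km.
Total thickness = T + h + r = 28.6 km + 1.5 km + 7.846 km = 37.9 km.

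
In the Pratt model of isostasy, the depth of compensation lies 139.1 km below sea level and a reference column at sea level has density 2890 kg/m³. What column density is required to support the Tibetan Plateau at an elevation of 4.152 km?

Pratt balance: ρ_ref D = ρ (D + h).
ρ = ρ_ref D/(D + h) = 2890 × 139.1 km/(139.1 km + 4.152 km) = 2810 kg/m³.

2810 kg/m³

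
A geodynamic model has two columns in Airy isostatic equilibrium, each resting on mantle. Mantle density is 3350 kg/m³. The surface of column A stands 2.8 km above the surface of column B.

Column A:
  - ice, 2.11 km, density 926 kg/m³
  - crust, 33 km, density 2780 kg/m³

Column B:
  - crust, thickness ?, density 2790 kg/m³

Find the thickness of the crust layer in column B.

Take the compensation level at the base of the deeper column (depth z_c below the surface of column A) and equate Σ ρ_i t_i down to z_c; mantle fills any gap and the z_c terms cancel.
Column A: 2.11×926 + 33×2780 + (z_c − 35.11)×3350
Column B: 2.8×0 + x×2790 + (z_c − 2.8 − 0 − x)×3350
The z_c×3350 term appears on both sides and cancels. Collect the known terms of each column as K = Σ(ρt)_known − 3350 × (depth of known layers): K_A = 93693.86 − 3350×35.11 = −23924.64; K_B = 0 − 3350×(2.8 + 0) = −9380.
Balance: K_A = K_B − x×(3350 − 2790), so x = (K_B − K_A)/(3350 − 2790) = 14544.6/560 = 26 km.

26 km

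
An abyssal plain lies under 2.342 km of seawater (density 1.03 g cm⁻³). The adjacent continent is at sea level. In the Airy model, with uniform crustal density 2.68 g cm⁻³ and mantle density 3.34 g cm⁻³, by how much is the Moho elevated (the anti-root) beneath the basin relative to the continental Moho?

5.86 km

By Archimedes' principle applied to the lithosphere: replacing crust with seawater at the top is compensated by replacing crust with mantle at the base: d (ρ_c − ρ_w) = a (ρ_m − ρ_c).
a = d (ρ_c − ρ_w)/(ρ_m − ρ_c) = 2.342 km × 1.65/0.66 = 5.86 km.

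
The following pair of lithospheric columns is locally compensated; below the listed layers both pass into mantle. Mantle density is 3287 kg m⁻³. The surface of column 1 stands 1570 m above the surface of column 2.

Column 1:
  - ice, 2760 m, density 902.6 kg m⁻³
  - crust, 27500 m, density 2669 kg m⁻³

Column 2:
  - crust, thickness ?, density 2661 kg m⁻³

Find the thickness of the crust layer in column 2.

Take the compensation level at the base of the deeper column (depth z_c below the surface of column 1) and equate Σ ρ_i t_i down to z_c; mantle fills any gap and the z_c terms cancel.
Column 1: 2760×902.6 + 27500×2669 + (z_c − 30260)×3287
Column 2: 1570×0 + x×2661 + (z_c − 1570 − 0 − x)×3287
The z_c×3287 term appears on both sides and cancels. Collect the known terms of each column as K = Σ(ρt)_known − 3287 × (depth of known layers): K_1 = 75888676 − 3287×30260 = −23575944; K_2 = 0 − 3287×(1570 + 0) = −5160590.
Balance: K_1 = K_2 − x×(3287 − 2661), so x = (K_2 − K_1)/(3287 − 2661) = 18415400/626 = 29400 m.

29400 m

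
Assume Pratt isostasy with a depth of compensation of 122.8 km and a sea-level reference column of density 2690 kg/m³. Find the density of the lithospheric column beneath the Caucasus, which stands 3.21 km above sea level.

Pratt balance: ρ_ref D = ρ (D + h).
ρ = ρ_ref D/(D + h) = 2690 × 122.8 km/(122.8 km + 3.21 km) = 2620 kg/m³.

2620 kg/m³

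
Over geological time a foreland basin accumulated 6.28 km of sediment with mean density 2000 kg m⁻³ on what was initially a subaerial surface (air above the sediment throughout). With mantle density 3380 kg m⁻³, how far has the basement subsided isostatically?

Subaerial load: s = t ρ_sed / ρ_m = 6.28 km × 2000/3380 = 3.72 km.

3.72 km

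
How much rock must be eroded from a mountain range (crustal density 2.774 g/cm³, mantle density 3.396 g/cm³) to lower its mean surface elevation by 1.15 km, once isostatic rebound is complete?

6.28 km

Net drop Δ = e − u = e − e ρ_c/ρ_m = e (ρ_m − ρ_c)/ρ_m.
e = Δ ρ_m/(ρ_m − ρ_c) = 1.15 km × 3.396/0.622 = 6.28 km.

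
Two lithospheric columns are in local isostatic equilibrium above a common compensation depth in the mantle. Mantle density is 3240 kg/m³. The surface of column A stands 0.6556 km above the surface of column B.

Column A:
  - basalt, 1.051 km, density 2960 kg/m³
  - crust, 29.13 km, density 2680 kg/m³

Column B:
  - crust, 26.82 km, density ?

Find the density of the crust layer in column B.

2700 kg/m³

Take the compensation level at the base of the deeper column (depth z_c below the surface of column A) and equate Σ ρ_i t_i down to z_c; mantle fills any gap and the z_c terms cancel.
Column A: 1.051×2960 + 29.13×2680 + (z_c − 30.181)×3240
Column B: 0.6556×0 + 26.82×ρ + (z_c − 0.6556 − 26.82)×3240
The z_c×3240 term appears on both sides and cancels. Collect the known terms of each column as K = Σ(ρt)_known − 3240 × (depth of known layers): K_A = 81179.36 − 3240×30.181 = −16607.08; K_B = 0 − 3240×(0.6556 + 26.82) = −89020.944.
Balance: K_A = K_B + 26.82×ρ, so ρ = (K_A − K_B)/26.82 = 72413.9/26.82 = 2700 kg/m³.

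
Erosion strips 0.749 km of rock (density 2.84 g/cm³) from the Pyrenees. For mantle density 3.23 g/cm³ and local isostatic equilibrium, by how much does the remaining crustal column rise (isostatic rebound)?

0.659 km

Unloading: uplift u = e ρ_c/ρ_m = 0.749 km × 2.84/3.23 = 0.659 km.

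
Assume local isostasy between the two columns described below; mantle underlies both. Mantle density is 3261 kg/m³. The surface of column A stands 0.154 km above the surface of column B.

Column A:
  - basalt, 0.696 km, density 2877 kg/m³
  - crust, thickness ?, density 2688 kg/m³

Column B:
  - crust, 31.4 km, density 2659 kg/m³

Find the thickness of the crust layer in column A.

Take the compensation level at the base of the deeper column (depth z_c below the surface of column A) and equate Σ ρ_i t_i down to z_c; mantle fills any gap and the z_c terms cancel.
Column A: 0.696×2877 + x×2688 + (z_c − 0.696 − x)×3261
Column B: 0.154×0 + 31.4×2659 + (z_c − 0.154 − 31.4)×3261
The z_c×3261 term appears on both sides and cancels. Collect the known terms of each column as K = Σ(ρt)_known − 3261 × (depth of known layers): K_A = 2002.392 − 3261×0.696 = −267.264; K_B = 83492.6 − 3261×(0.154 + 31.4) = −19404.994.
Balance: K_A − x×(3261 − 2688) = K_B, so x = (K_A − K_B)/(3261 − 2688) = 19137.7/573 = 33.4 km.

33.4 km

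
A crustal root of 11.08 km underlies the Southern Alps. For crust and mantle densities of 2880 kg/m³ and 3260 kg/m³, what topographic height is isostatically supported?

By Archimedes' principle applied to the lithosphere: ρ_c h = (ρ_m − ρ_c) r.
h = r (ρ_m − ρ_c) / ρ_c = 11.08 km × (3260 − 2880) / 2880 = 1.46 km.

1.46 km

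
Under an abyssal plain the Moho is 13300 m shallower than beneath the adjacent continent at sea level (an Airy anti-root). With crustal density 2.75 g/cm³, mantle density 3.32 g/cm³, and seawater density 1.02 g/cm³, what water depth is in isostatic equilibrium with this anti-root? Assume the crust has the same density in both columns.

4380 m

Replacing a thickness d of crust by seawater at the top must be balanced by replacing crust with mantle at the base: d (ρ_c − ρ_w) = a (ρ_m − ρ_c).
d = a (ρ_m − ρ_c)/(ρ_c − ρ_w) = 13300 m × 0.57/1.73 = 4380 m.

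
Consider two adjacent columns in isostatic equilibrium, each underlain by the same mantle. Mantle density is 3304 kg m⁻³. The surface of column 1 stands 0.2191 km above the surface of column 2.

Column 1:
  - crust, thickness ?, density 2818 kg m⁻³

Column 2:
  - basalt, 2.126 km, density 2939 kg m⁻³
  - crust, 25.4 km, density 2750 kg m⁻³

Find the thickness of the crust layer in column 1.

Take the compensation level at the base of the deeper column (depth z_c below the surface of column 1) and equate Σ ρ_i t_i down to z_c; mantle fills any gap and the z_c terms cancel.
Column 1: x×2818 + (z_c − 0 − x)×3304
Column 2: 0.2191×0 + 2.126×2939 + 25.4×2750 + (z_c − 0.2191 − 27.526)×3304
The z_c×3304 term appears on both sides and cancels. Collect the known terms of each column as K = Σ(ρt)_known − 3304 × (depth of known layers): K_1 = 0 − 3304×0 = 0; K_2 = 76098.314 − 3304×(0.2191 + 27.526) = −15571.4964.
Balance: K_1 − x×(3304 − 2818) = K_2, so x = (K_1 − K_2)/(3304 − 2818) = 15571.5/486 = 32 km.

32 km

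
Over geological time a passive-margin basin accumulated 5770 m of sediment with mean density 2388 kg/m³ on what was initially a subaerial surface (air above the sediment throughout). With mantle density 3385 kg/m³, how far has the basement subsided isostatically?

4070 m

Subaerial load: s = t ρ_sed / ρ_m = 5770 m × 2388/3385 = 4070 m.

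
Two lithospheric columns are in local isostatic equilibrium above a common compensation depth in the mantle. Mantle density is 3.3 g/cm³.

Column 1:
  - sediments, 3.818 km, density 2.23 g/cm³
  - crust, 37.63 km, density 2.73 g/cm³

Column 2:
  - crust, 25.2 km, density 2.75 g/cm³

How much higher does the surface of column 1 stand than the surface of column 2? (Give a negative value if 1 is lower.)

3.54 km

For any compensation level in the mantle, the mantle terms cancel and isostasy reduces to e = (Σt_1 − Σt_2) − (Σ(ρt)_1 − Σ(ρt)_2) / ρ_m.
Σt_1 = 41.448 km; Σt_2 = 25.2 km; Σ(ρt)_1 = 111.24404; Σ(ρt)_2 = 69.3 (in km·g/cm³).
e = (41.448 − 25.2) − (111.24404 − 69.3) / 3.3 = 3.54 km.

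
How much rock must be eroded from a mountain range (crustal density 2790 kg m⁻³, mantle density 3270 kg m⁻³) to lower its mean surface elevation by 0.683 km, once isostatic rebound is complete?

4.65 km

Net drop Δ = e − u = e − e ρ_c/ρ_m = e (ρ_m − ρ_c)/ρ_m.
e = Δ ρ_m/(ρ_m − ρ_c) = 0.683 km × 3270/480 = 4.65 km.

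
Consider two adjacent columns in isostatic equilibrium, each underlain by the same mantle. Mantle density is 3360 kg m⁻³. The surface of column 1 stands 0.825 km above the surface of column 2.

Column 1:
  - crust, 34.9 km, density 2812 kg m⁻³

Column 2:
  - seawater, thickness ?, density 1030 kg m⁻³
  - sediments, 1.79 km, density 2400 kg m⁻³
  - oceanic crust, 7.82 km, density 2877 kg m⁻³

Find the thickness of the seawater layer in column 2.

4.66 km

Take the compensation level at the base of the deeper column (depth z_c below the surface of column 1) and equate Σ ρ_i t_i down to z_c; mantle fills any gap and the z_c terms cancel.
Column 1: 34.9×2812 + (z_c − 34.9)×3360
Column 2: 0.825×0 + x×1030 + 1.79×2400 + 7.82×2877 + (z_c − 0.825 − 9.61 − x)×3360
The z_c×3360 term appears on both sides and cancels. Collect the known terms of each column as K = Σ(ρt)_known − 3360 × (depth of known layers): K_1 = 98138.8 − 3360×34.9 = −19125.2; K_2 = 26794.14 − 3360×(0.825 + 9.61) = −8267.46.
Balance: K_1 = K_2 − x×(3360 − 1030), so x = (K_2 − K_1)/(3360 − 1030) = 10857.7/2330 = 4.66 km.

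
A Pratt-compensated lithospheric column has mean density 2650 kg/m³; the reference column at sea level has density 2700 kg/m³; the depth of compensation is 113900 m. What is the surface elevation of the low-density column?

2150 m

ρ_ref D = ρ (D + h) → h = D (ρ_ref − ρ)/ρ.
h = 113900 m × (2700 − 2650)/2650 = 2150 m.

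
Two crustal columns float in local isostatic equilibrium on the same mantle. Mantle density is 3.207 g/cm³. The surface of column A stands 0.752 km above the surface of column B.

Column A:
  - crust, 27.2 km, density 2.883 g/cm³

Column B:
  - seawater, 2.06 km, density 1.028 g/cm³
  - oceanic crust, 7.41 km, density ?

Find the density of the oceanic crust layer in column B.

2.95 g/cm³

Take the compensation level at the base of the deeper column (depth z_c below the surface of column A) and equate Σ ρ_i t_i down to z_c; mantle fills any gap and the z_c terms cancel.
Column A: 27.2×2.883 + (z_c − 27.2)×3.207
Column B: 0.752×0 + 2.06×1.028 + 7.41×ρ + (z_c − 0.752 − 9.47)×3.207
The z_c×3.207 term appears on both sides and cancels. Collect the known terms of each column as K = Σ(ρt)_known − 3.207 × (depth of known layers): K_A = 78.4176 − 3.207×27.2 = −8.8128; K_B = 2.11768 − 3.207×(0.752 + 9.47) = −30.664274.
Balance: K_A = K_B + 7.41×ρ, so ρ = (K_A − K_B)/7.41 = 21.8515/7.41 = 2.95 g/cm³.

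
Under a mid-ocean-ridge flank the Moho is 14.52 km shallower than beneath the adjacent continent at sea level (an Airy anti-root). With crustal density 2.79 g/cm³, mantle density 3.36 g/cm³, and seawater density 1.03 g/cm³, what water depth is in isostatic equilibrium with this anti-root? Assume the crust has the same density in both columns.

Replacing a thickness d of crust by seawater at the top must be balanced by replacing crust with mantle at the base: d (ρ_c − ρ_w) = a (ρ_m − ρ_c).
d = a (ρ_m − ρ_c)/(ρ_c − ρ_w) = 14.52 km × 0.57/1.76 = 4.7 km.

4.7 km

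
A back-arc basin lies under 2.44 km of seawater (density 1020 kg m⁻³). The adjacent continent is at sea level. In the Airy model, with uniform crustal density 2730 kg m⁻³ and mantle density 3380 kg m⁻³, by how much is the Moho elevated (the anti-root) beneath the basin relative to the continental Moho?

6.42 km

Balancing pressure at the compensation depth: replacing crust with seawater at the top is compensated by replacing crust with mantle at the base: d (ρ_c − ρ_w) = a (ρ_m − ρ_c).
a = d (ρ_c − ρ_w)/(ρ_m − ρ_c) = 2.44 km × 1710/650 = 6.42 km.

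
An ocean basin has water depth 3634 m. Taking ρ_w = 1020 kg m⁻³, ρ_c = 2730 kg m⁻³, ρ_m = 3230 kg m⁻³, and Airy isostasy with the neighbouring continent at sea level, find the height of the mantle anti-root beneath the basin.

Balancing pressure at the compensation depth: replacing crust with seawater at the top is compensated by replacing crust with mantle at the base: d (ρ_c − ρ_w) = a (ρ_m − ρ_c).
a = d (ρ_c − ρ_w)/(ρ_m − ρ_c) = 3634 m × 1710/500 = 12400 m.

12400 m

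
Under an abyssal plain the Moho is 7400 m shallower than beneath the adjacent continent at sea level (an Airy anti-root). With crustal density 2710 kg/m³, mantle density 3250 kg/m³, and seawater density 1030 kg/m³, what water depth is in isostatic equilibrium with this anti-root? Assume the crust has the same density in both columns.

Replacing a thickness d of crust by seawater at the top must be balanced by replacing crust with mantle at the base: d (ρ_c − ρ_w) = a (ρ_m − ρ_c).
d = a (ρ_m − ρ_c)/(ρ_c − ρ_w) = 7400 m × 540/1680 = 2380 m.

2380 m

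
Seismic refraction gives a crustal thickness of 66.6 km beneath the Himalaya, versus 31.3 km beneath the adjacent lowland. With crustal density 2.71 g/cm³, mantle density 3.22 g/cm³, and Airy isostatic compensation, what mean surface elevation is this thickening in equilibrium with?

5.59 km

Excess crust Δ = 66.6 km − 31.3 km = 35.3 km, split between elevation h and root r with h + r = Δ.
Airy balance ρ_c h = (ρ_m − ρ_c) r gives r = h ρ_c/(ρ_m − ρ_c), so h (1 + ρ_c/(ρ_m − ρ_c)) = Δ, i.e. h = Δ (ρ_m − ρ_c)/ρ_m.
h = 35.3 km × 0.51/3.22 = 5.59 km.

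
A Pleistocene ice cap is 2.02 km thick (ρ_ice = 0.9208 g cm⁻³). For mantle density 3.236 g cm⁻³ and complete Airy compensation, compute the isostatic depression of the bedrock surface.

Equating mass per unit area of the two columns: the ice load ρ_ice t is balanced by mantle displaced below, ρ_m s.
s = t ρ_ice / ρ_m = 2.02 km × 0.9208/3.236 = 0.575 km.

0.575 km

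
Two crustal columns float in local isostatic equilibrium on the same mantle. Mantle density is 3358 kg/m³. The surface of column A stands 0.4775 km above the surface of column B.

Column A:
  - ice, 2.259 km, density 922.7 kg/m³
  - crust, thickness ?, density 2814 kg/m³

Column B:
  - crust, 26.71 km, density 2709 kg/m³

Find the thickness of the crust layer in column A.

Take the compensation level at the base of the deeper column (depth z_c below the surface of column A) and equate Σ ρ_i t_i down to z_c; mantle fills any gap and the z_c terms cancel.
Column A: 2.259×922.7 + x×2814 + (z_c − 2.259 − x)×3358
Column B: 0.4775×0 + 26.71×2709 + (z_c − 0.4775 − 26.71)×3358
The z_c×3358 term appears on both sides and cancels. Collect the known terms of each column as K = Σ(ρt)_known − 3358 × (depth of known layers): K_A = 2084.3793 − 3358×2.259 = −5501.3427; K_B = 72357.39 − 3358×(0.4775 + 26.71) = −18938.235.
Balance: K_A − x×(3358 − 2814) = K_B, so x = (K_A − K_B)/(3358 − 2814) = 13436.9/544 = 24.7 km.

24.7 km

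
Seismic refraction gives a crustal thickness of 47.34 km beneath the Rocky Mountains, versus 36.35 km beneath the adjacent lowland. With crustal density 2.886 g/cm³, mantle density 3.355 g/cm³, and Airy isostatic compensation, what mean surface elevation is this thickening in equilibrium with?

Excess crust Δ = 47.34 km − 36.35 km = 10.99 km, split between elevation h and root r with h + r = Δ.
Airy balance ρ_c h = (ρ_m − ρ_c) r gives r = h ρ_c/(ρ_m − ρ_c), so h (1 + ρ_c/(ρ_m − ρ_c)) = Δ, i.e. h = Δ (ρ_m − ρ_c)/ρ_m.
h = 10.99 km × 0.469/3.355 = 1.54 km.

1.54 km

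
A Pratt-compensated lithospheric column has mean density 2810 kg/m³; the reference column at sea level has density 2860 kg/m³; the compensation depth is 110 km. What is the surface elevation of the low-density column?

ρ_ref D = ρ (D + h) → h = D (ρ_ref − ρ)/ρ.
h = 110 km × (2860 − 2810)/2810 = 1.96 km.

1.96 km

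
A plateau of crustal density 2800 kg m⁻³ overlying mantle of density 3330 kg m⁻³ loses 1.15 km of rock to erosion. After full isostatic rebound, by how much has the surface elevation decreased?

Rebound u = e ρ_c/ρ_m = 1.15 km × 2800/3330 = 0.967 km.
Net surface drop = e − u = 1.15 km − 0.967 km = e (ρ_m − ρ_c)/ρ_m = 0.183 km.

0.183 km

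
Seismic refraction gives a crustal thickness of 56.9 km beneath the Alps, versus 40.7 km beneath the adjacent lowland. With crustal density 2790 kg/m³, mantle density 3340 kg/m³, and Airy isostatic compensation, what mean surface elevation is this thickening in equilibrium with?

2.67 km

Excess crust Δ = 56.9 km − 40.7 km = 16.2 km, split between elevation h and root r with h + r = Δ.
Airy balance ρ_c h = (ρ_m − ρ_c) r gives r = h ρ_c/(ρ_m − ρ_c), so h (1 + ρ_c/(ρ_m − ρ_c)) = Δ, i.e. h = Δ (ρ_m − ρ_c)/ρ_m.
h = 16.2 km × 550/3340 = 2.67 km.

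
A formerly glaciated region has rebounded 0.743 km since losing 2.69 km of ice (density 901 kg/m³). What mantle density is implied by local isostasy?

ρ_m = ρ_ice t / u = 901 × 2.69 km/0.743 km = 3260 kg/m³.

3260 kg/m³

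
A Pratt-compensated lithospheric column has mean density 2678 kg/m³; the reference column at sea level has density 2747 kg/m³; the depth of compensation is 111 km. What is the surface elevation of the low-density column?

ρ_ref D = ρ (D + h) → h = D (ρ_ref − ρ)/ρ.
h = 111 km × (2747 − 2678)/2678 = 2.86 km.

2.86 km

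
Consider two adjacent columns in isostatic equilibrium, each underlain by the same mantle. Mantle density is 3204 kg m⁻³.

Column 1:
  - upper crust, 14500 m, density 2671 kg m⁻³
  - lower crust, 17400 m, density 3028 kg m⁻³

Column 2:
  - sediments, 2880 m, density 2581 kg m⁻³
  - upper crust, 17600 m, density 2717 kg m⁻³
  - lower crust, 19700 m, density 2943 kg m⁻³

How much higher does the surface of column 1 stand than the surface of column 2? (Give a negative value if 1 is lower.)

−1470 m

For any compensation level in the mantle, the mantle terms cancel and isostasy reduces to e = (Σt_1 − Σt_2) − (Σ(ρt)_1 − Σ(ρt)_2) / ρ_m.
Σt_1 = 31900 m; Σt_2 = 40180 m; Σ(ρt)_1 = 91416700; Σ(ρt)_2 = 113229580 (in m·kg m⁻³).
e = (31900 − 40180) − (91416700 − 113229580) / 3204 = −1470 m.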